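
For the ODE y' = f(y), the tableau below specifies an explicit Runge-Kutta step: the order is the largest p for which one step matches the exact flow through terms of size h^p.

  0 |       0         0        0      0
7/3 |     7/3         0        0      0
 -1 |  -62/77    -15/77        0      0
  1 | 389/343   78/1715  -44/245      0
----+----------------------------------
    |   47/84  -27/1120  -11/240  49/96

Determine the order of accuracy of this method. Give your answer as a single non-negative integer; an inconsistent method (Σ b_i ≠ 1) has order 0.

4

b = (47/84, -27/1120, -11/240, 49/96)
c = (0, 7/3, -1, 1)
Ac = (0, 0, -5/11, 2/7)
Σ b_i: 47/84·1 + (-27/1120)·1 + (-11/240)·1 + 49/96·1 = 1 ✓
b·c: (-27/1120)·7/3 + (-11/240)·(-1) + 49/96·1 = 1/2 ✓
b·c²: (-27/1120)·49/9 + (-11/240)·1 + 49/96·1 = 1/3 ✓
b·Ac: (-11/240)·(-5/11) + 49/96·2/7 = 1/6 ✓
b·c³: (-27/1120)·343/27 + (-11/240)·(-1) + 49/96·1 = 1/4 ✓
b·(c∘Ac): (-11/240)·5/11 + 49/96·2/7 = 1/8 ✓
b·Ac²: (-11/240)·(-35/33) + 49/96·10/147 = 1/12 ✓
b·A²c: 49/96·4/49 = 1/24 ✓; 4 stages ⇒ order 4.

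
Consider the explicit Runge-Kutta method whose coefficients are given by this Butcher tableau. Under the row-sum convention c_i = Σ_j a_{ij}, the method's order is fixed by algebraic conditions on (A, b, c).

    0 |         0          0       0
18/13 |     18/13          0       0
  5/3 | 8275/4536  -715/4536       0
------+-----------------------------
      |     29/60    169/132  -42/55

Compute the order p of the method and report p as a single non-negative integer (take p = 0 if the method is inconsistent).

b = (29/60, 169/132, -42/55)
c = (0, 18/13, 5/3)
Ac = (0, 0, -55/252)
Σ b_i: 29/60·1 + 169/132·1 + (-42/55)·1 = 1 ✓
b·c: 169/132·18/13 + (-42/55)·5/3 = 1/2 ✓
b·c²: 169/132·324/169 + (-42/55)·25/9 = 1/3 ✓
b·Ac: (-42/55)·(-55/252) = 1/6 ✓; 3 stages ⇒ order 3.

3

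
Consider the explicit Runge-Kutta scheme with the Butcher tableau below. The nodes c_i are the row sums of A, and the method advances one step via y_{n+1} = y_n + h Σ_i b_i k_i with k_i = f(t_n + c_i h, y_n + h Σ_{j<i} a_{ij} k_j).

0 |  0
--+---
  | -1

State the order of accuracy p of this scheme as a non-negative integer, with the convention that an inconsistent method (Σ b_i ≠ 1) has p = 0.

b = (-1)
c = (0)
Σ b_i: (-1)·1 = -1 ≠ 1 ⇒ order 0.

0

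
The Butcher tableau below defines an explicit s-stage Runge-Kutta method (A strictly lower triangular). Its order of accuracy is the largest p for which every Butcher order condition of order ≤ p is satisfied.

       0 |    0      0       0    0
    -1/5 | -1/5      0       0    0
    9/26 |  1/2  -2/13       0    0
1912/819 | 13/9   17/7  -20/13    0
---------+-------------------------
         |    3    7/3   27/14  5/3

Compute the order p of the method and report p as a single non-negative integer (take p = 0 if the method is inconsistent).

b = (3, 7/3, 27/14, 5/3)
c = (0, -1/5, 9/26, 1912/819)
Ac = (0, 0, 2/65, -6023/5915)
Σ b_i: 3·1 + 7/3·1 + 27/14·1 + 5/3·1 = 125/14 ≠ 1 ⇒ order 0.

0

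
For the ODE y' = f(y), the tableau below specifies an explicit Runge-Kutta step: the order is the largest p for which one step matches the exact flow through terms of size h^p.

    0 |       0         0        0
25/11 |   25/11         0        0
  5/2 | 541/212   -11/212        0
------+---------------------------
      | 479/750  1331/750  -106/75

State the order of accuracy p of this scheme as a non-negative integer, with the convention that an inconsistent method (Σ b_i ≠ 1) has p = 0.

3

b = (479/750, 1331/750, -106/75)
c = (0, 25/11, 5/2)
Ac = (0, 0, -25/212)
Σ b_i: 479/750·1 + 1331/750·1 + (-106/75)·1 = 1 ✓
b·c: 1331/750·25/11 + (-106/75)·5/2 = 1/2 ✓
b·c²: 1331/750·625/121 + (-106/75)·25/4 = 1/3 ✓
b·Ac: (-106/75)·(-25/212) = 1/6 ✓; 3 stages ⇒ order 3.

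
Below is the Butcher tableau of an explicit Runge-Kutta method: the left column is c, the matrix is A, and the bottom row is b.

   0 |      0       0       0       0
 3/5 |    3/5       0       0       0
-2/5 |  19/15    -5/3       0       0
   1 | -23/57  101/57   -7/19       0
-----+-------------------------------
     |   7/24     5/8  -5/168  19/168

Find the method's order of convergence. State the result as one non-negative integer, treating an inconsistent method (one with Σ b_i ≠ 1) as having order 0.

b = (7/24, 5/8, -5/168, 19/168)
c = (0, 3/5, -2/5, 1)
Ac = (0, 0, -1, 23/19)
Σ b_i: 7/24·1 + 5/8·1 + (-5/168)·1 + 19/168·1 = 1 ✓
b·c: 5/8·3/5 + (-5/168)·(-2/5) + 19/168·1 = 1/2 ✓
b·c²: 5/8·9/25 + (-5/168)·4/25 + 19/168·1 = 1/3 ✓
b·Ac: (-5/168)·(-1) + 19/168·23/19 = 1/6 ✓
b·c³: 5/8·27/125 + (-5/168)·(-8/125) + 19/168·1 = 1/4 ✓
b·(c∘Ac): (-5/168)·2/5 + 19/168·23/19 = 1/8 ✓
b·Ac²: (-5/168)·(-3/5) + 19/168·11/19 = 1/12 ✓
b·A²c: 19/168·7/19 = 1/24 ✓; 4 stages ⇒ order 4.

4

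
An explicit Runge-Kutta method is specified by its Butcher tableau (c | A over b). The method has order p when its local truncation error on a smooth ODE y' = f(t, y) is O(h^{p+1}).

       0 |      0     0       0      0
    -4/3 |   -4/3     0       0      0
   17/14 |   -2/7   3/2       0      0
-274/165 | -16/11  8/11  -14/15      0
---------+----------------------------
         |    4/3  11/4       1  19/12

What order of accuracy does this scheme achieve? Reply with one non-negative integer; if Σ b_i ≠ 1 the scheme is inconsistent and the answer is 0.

0

b = (4/3, 11/4, 1, 19/12)
c = (0, -4/3, 17/14, -274/165)
Ac = (0, 0, -2, -347/165)
Σ b_i: 4/3·1 + 11/4·1 + 1·1 + 19/12·1 = 20/3 ≠ 1 ⇒ order 0.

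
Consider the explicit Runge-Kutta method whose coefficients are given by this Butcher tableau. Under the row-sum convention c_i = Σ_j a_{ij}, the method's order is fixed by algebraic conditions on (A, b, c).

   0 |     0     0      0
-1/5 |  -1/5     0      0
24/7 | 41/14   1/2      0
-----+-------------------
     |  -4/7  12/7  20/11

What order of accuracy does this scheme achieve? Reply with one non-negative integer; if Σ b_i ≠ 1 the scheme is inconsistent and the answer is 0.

b = (-4/7, 12/7, 20/11)
c = (0, -1/5, 24/7)
Ac = (0, 0, -1/10)
Σ b_i: (-4/7)·1 + 12/7·1 + 20/11·1 = 228/77 ≠ 1 ⇒ order 0.

0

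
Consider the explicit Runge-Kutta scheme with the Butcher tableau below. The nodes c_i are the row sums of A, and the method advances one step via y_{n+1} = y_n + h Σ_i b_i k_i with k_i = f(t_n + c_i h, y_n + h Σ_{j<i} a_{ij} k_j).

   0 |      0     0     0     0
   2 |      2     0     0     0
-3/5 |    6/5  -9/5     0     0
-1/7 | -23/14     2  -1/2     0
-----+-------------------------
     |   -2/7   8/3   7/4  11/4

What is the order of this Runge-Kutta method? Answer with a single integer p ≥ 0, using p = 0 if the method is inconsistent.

0

b = (-2/7, 8/3, 7/4, 11/4)
c = (0, 2, -3/5, -1/7)
Ac = (0, 0, -18/5, 43/10)
Σ b_i: (-2/7)·1 + 8/3·1 + 7/4·1 + 11/4·1 = 289/42 ≠ 1 ⇒ order 0.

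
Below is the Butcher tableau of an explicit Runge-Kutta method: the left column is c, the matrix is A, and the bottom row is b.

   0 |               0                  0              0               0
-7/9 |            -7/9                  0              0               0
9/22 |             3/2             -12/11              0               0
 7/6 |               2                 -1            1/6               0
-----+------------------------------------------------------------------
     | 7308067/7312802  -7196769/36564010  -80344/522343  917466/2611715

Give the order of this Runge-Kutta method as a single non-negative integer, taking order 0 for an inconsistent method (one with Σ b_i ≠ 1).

b = (7308067/7312802, -7196769/36564010, -80344/522343, 917466/2611715)
c = (0, -7/9, 9/22, 7/6)
Ac = (0, 0, 28/33, 335/396)
Σ b_i: 7308067/7312802·1 + (-7196769/36564010)·1 + (-80344/522343)·1 + 917466/2611715·1 = 1 ✓
b·c: (-7196769/36564010)·(-7/9) + (-80344/522343)·9/22 + 917466/2611715·7/6 = 1/2 ✓
b·c²: (-7196769/36564010)·49/81 + (-80344/522343)·81/484 + 917466/2611715·49/36 = 1/3 ✓
b·Ac: (-80344/522343)·28/33 + 917466/2611715·335/396 = 1/6 ✓
b·c³: (-7196769/36564010)·(-343/729) + (-80344/522343)·729/10648 + 917466/2611715·343/216 = 14707137/22983092 ≠ 1/4 ⇒ order 3.
b·(c∘Ac): (-80344/522343)·42/121 + 917466/2611715·2345/2376 = 5515601/18804348 ≠ 1/8
b·Ac²: (-80344/522343)·(-196/297) + 917466/2611715·(-45245/78408) = -62800453/620543484 ≠ 1/12
b·A²c: 917466/2611715·14/99 = 389228/7835145 ≠ 1/24

3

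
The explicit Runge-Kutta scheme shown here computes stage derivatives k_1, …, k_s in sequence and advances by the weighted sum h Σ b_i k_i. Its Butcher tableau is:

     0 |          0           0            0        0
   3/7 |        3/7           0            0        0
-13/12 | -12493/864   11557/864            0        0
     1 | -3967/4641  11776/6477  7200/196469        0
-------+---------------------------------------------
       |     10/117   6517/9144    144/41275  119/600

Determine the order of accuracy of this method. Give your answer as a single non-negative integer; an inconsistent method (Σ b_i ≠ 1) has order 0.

b = (10/117, 6517/9144, 144/41275, 119/600)
c = (0, 3/7, -13/12, 1)
Ac = (0, 0, 1651/288, 88/119)
Σ b_i: 10/117·1 + 6517/9144·1 + 144/41275·1 + 119/600·1 = 1 ✓
b·c: 6517/9144·3/7 + 144/41275·(-13/12) + 119/600·1 = 1/2 ✓
b·c²: 6517/9144·9/49 + 144/41275·169/144 + 119/600·1 = 1/3 ✓
b·Ac: 144/41275·1651/288 + 119/600·88/119 = 1/6 ✓
b·c³: 6517/9144·27/343 + 144/41275·(-2197/1728) + 119/600·1 = 1/4 ✓
b·(c∘Ac): 144/41275·(-21463/3456) + 119/600·88/119 = 1/8 ✓
b·Ac²: 144/41275·1651/672 + 119/600·314/833 = 1/12 ✓
b·A²c: 119/600·25/119 = 1/24 ✓; 4 stages ⇒ order 4.

4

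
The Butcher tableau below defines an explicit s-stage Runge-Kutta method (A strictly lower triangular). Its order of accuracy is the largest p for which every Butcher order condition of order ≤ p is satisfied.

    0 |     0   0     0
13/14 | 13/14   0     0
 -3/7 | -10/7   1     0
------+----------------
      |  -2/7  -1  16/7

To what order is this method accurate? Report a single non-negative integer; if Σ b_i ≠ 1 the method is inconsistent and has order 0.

b = (-2/7, -1, 16/7)
c = (0, 13/14, -3/7)
Ac = (0, 0, 13/14)
Σ b_i: (-2/7)·1 + (-1)·1 + 16/7·1 = 1 ✓
b·c: (-1)·13/14 + 16/7·(-3/7) = -187/98 ≠ 1/2 ⇒ order 1.

1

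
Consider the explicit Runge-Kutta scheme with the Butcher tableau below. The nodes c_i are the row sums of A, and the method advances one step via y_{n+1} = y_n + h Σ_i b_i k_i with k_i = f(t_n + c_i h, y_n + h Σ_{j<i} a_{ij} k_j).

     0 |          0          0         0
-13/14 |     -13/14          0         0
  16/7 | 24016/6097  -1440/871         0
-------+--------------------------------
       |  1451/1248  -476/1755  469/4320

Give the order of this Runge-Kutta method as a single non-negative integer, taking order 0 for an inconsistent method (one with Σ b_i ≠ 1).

b = (1451/1248, -476/1755, 469/4320)
c = (0, -13/14, 16/7)
Ac = (0, 0, 720/469)
Σ b_i: 1451/1248·1 + (-476/1755)·1 + 469/4320·1 = 1 ✓
b·c: (-476/1755)·(-13/14) + 469/4320·16/7 = 1/2 ✓
b·c²: (-476/1755)·169/196 + 469/4320·256/49 = 1/3 ✓
b·Ac: 469/4320·720/469 = 1/6 ✓; 3 stages ⇒ order 3.

3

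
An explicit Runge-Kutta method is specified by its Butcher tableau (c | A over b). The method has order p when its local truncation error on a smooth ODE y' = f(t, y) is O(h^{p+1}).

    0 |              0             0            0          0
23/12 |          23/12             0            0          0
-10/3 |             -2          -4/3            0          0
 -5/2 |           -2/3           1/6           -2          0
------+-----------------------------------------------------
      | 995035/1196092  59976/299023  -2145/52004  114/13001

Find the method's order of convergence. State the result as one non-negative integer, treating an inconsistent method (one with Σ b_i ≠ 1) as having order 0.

3

b = (995035/1196092, 59976/299023, -2145/52004, 114/13001)
c = (0, 23/12, -10/3, -5/2)
Ac = (0, 0, -23/9, 503/72)
Σ b_i: 995035/1196092·1 + 59976/299023·1 + (-2145/52004)·1 + 114/13001·1 = 1 ✓
b·c: 59976/299023·23/12 + (-2145/52004)·(-10/3) + 114/13001·(-5/2) = 1/2 ✓
b·c²: 59976/299023·529/144 + (-2145/52004)·100/9 + 114/13001·25/4 = 1/3 ✓
b·Ac: (-2145/52004)·(-23/9) + 114/13001·503/72 = 1/6 ✓
b·c³: 59976/299023·12167/1728 + (-2145/52004)·(-1000/27) + 114/13001·(-125/8) = 2623721/936072 ≠ 1/4 ⇒ order 3.
b·(c∘Ac): (-2145/52004)·230/27 + 114/13001·(-2515/144) = -472255/936072 ≠ 1/8
b·Ac²: (-2145/52004)·(-529/108) + 114/13001·(-18671/864) = 11743/936072 ≠ 1/12
b·A²c: 114/13001·46/9 = 1748/39003 ≠ 1/24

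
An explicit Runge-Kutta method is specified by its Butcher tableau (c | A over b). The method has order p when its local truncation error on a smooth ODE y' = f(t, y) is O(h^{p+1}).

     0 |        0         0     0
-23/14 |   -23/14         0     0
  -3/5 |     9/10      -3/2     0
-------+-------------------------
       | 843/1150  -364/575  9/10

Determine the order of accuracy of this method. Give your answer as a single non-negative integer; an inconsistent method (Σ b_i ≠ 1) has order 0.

b = (843/1150, -364/575, 9/10)
c = (0, -23/14, -3/5)
Ac = (0, 0, 69/28)
Σ b_i: 843/1150·1 + (-364/575)·1 + 9/10·1 = 1 ✓
b·c: (-364/575)·(-23/14) + 9/10·(-3/5) = 1/2 ✓
b·c²: (-364/575)·529/196 + 9/10·9/25 = -2423/1750 ≠ 1/3 ⇒ order 2.
b·Ac: 9/10·69/28 = 621/280 ≠ 1/6

2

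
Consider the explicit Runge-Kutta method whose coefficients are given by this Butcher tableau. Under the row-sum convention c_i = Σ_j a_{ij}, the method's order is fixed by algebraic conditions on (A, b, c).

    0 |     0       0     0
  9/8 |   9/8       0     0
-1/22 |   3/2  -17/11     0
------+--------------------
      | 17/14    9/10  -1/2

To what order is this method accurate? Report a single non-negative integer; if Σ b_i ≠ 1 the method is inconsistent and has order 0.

0

b = (17/14, 9/10, -1/2)
c = (0, 9/8, -1/22)
Ac = (0, 0, -153/88)
Σ b_i: 17/14·1 + 9/10·1 + (-1/2)·1 = 113/70 ≠ 1 ⇒ order 0.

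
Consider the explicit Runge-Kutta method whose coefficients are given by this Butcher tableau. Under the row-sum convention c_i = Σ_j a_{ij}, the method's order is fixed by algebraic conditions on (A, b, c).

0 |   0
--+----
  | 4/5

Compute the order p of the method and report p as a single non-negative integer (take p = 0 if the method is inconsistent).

b = (4/5)
c = (0)
Σ b_i: 4/5·1 = 4/5 ≠ 1 ⇒ order 0.

0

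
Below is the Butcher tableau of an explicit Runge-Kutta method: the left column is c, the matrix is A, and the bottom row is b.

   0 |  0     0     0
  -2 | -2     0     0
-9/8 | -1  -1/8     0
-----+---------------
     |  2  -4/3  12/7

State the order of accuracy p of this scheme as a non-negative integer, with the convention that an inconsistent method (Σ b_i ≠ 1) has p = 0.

b = (2, -4/3, 12/7)
c = (0, -2, -9/8)
Ac = (0, 0, 1/4)
Σ b_i: 2·1 + (-4/3)·1 + 12/7·1 = 50/21 ≠ 1 ⇒ order 0.

0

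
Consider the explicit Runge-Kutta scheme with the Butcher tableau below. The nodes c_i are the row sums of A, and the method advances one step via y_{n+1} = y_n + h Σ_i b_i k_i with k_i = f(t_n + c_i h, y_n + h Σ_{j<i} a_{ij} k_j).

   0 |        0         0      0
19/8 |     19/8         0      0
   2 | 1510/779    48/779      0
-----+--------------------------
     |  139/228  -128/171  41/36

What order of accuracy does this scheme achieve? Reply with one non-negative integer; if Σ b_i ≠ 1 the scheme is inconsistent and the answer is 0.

3

b = (139/228, -128/171, 41/36)
c = (0, 19/8, 2)
Ac = (0, 0, 6/41)
Σ b_i: 139/228·1 + (-128/171)·1 + 41/36·1 = 1 ✓
b·c: (-128/171)·19/8 + 41/36·2 = 1/2 ✓
b·c²: (-128/171)·361/64 + 41/36·4 = 1/3 ✓
b·Ac: 41/36·6/41 = 1/6 ✓; 3 stages ⇒ order 3.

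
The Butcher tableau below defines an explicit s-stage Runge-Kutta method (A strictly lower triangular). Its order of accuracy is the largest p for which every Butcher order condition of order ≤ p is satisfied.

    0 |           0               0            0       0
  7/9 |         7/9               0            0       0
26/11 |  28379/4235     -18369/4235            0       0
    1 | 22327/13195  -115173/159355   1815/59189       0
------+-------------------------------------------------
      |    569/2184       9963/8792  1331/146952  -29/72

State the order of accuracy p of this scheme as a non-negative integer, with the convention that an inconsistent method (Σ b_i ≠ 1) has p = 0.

4

b = (569/2184, 9963/8792, 1331/146952, -29/72)
c = (0, 7/9, 26/11, 1)
Ac = (0, 0, -2041/605, -71/145)
Σ b_i: 569/2184·1 + 9963/8792·1 + 1331/146952·1 + (-29/72)·1 = 1 ✓
b·c: 9963/8792·7/9 + 1331/146952·26/11 + (-29/72)·1 = 1/2 ✓
b·c²: 9963/8792·49/81 + 1331/146952·676/121 + (-29/72)·1 = 1/3 ✓
b·Ac: 1331/146952·(-2041/605) + (-29/72)·(-71/145) = 1/6 ✓
b·c³: 9963/8792·343/729 + 1331/146952·17576/1331 + (-29/72)·1 = 1/4 ✓
b·(c∘Ac): 1331/146952·(-53066/6655) + (-29/72)·(-71/145) = 1/8 ✓
b·Ac²: 1331/146952·(-14287/5445) + (-29/72)·(-347/1305) = 1/12 ✓
b·A²c: (-29/72)·(-3/29) = 1/24 ✓; 4 stages ⇒ order 4.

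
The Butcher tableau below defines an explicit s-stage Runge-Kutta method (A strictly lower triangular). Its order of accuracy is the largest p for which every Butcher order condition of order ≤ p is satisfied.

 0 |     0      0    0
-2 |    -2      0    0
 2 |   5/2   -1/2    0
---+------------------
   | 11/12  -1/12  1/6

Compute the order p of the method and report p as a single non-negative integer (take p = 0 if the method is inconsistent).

3

b = (11/12, -1/12, 1/6)
c = (0, -2, 2)
Ac = (0, 0, 1)
Σ b_i: 11/12·1 + (-1/12)·1 + 1/6·1 = 1 ✓
b·c: (-1/12)·(-2) + 1/6·2 = 1/2 ✓
b·c²: (-1/12)·4 + 1/6·4 = 1/3 ✓
b·Ac: 1/6·1 = 1/6 ✓; 3 stages ⇒ order 3.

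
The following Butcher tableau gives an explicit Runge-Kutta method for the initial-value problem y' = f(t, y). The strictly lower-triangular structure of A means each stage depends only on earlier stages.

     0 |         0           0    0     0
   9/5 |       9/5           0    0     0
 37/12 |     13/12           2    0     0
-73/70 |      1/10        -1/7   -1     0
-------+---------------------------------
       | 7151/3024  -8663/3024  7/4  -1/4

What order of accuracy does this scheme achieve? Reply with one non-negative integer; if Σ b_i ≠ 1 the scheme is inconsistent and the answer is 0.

b = (7151/3024, -8663/3024, 7/4, -1/4)
c = (0, 9/5, 37/12, -73/70)
Ac = (0, 0, 18/5, -1403/420)
Σ b_i: 7151/3024·1 + (-8663/3024)·1 + 7/4·1 + (-1/4)·1 = 1 ✓
b·c: (-8663/3024)·9/5 + 7/4·37/12 + (-1/4)·(-73/70) = 1/2 ✓
b·c²: (-8663/3024)·81/25 + 7/4·1369/144 + (-1/4)·5329/4900 = 4998103/705600 ≠ 1/3 ⇒ order 2.
b·Ac: 7/4·18/5 + (-1/4)·(-1403/420) = 11987/1680 ≠ 1/6

2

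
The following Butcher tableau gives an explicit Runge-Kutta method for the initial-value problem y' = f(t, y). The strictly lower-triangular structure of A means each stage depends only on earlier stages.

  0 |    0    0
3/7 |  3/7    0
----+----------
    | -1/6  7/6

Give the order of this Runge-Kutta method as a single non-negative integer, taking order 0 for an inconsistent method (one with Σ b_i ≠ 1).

b = (-1/6, 7/6)
c = (0, 3/7)
Σ b_i: (-1/6)·1 + 7/6·1 = 1 ✓
b·c: 7/6·3/7 = 1/2 ✓; 2 stages ⇒ order 2.

2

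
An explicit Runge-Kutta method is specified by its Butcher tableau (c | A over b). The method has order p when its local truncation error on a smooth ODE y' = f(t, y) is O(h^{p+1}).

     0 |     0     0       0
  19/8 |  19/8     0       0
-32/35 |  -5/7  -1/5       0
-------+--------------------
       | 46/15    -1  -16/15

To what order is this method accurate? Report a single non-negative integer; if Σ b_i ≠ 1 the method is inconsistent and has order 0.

b = (46/15, -1, -16/15)
c = (0, 19/8, -32/35)
Ac = (0, 0, -19/40)
Σ b_i: 46/15·1 + (-1)·1 + (-16/15)·1 = 1 ✓
b·c: (-1)·19/8 + (-16/15)·(-32/35) = -5879/4200 ≠ 1/2 ⇒ order 1.

1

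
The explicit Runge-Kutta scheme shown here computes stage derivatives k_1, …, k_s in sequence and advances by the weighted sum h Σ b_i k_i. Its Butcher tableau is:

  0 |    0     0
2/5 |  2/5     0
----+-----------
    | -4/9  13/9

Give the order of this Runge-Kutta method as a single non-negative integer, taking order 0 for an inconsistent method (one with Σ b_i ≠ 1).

1

b = (-4/9, 13/9)
c = (0, 2/5)
Σ b_i: (-4/9)·1 + 13/9·1 = 1 ✓
b·c: 13/9·2/5 = 26/45 ≠ 1/2 ⇒ order 1.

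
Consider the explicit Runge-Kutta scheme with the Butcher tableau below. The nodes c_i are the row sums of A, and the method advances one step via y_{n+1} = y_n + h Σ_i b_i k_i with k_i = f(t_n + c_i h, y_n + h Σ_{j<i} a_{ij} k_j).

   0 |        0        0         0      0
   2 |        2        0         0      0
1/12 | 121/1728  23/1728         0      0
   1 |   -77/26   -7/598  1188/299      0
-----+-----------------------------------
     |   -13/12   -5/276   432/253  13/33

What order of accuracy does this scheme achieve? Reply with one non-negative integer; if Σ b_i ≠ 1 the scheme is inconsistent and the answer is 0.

4

b = (-13/12, -5/276, 432/253, 13/33)
c = (0, 2, 1/12, 1)
Ac = (0, 0, 23/864, 4/13)
Σ b_i: (-13/12)·1 + (-5/276)·1 + 432/253·1 + 13/33·1 = 1 ✓
b·c: (-5/276)·2 + 432/253·1/12 + 13/33·1 = 1/2 ✓
b·c²: (-5/276)·4 + 432/253·1/144 + 13/33·1 = 1/3 ✓
b·Ac: 432/253·23/864 + 13/33·4/13 = 1/6 ✓
b·c³: (-5/276)·8 + 432/253·1/1728 + 13/33·1 = 1/4 ✓
b·(c∘Ac): 432/253·23/10368 + 13/33·4/13 = 1/8 ✓
b·Ac²: 432/253·23/432 + 13/33·(-1/52) = 1/12 ✓
b·A²c: 13/33·11/104 = 1/24 ✓; 4 stages ⇒ order 4.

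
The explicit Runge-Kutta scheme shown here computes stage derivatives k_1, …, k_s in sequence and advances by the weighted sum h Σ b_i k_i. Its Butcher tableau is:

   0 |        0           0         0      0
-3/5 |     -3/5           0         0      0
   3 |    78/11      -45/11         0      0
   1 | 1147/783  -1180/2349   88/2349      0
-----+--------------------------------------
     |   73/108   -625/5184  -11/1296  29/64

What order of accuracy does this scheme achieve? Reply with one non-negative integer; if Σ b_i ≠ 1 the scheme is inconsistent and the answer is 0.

b = (73/108, -625/5184, -11/1296, 29/64)
c = (0, -3/5, 3, 1)
Ac = (0, 0, 27/11, 12/29)
Σ b_i: 73/108·1 + (-625/5184)·1 + (-11/1296)·1 + 29/64·1 = 1 ✓
b·c: (-625/5184)·(-3/5) + (-11/1296)·3 + 29/64·1 = 1/2 ✓
b·c²: (-625/5184)·9/25 + (-11/1296)·9 + 29/64·1 = 1/3 ✓
b·Ac: (-11/1296)·27/11 + 29/64·12/29 = 1/6 ✓
b·c³: (-625/5184)·(-27/125) + (-11/1296)·27 + 29/64·1 = 1/4 ✓
b·(c∘Ac): (-11/1296)·81/11 + 29/64·12/29 = 1/8 ✓
b·Ac²: (-11/1296)·(-81/55) + 29/64·68/435 = 1/12 ✓
b·A²c: 29/64·8/87 = 1/24 ✓; 4 stages ⇒ order 4.

4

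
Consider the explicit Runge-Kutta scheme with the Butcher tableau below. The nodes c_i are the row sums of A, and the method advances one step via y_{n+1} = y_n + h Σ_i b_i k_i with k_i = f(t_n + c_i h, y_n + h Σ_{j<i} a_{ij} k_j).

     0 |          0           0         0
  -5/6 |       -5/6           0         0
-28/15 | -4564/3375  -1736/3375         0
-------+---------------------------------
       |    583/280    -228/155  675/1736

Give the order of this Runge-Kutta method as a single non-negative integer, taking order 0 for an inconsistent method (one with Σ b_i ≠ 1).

3

b = (583/280, -228/155, 675/1736)
c = (0, -5/6, -28/15)
Ac = (0, 0, 868/2025)
Σ b_i: 583/280·1 + (-228/155)·1 + 675/1736·1 = 1 ✓
b·c: (-228/155)·(-5/6) + 675/1736·(-28/15) = 1/2 ✓
b·c²: (-228/155)·25/36 + 675/1736·784/225 = 1/3 ✓
b·Ac: 675/1736·868/2025 = 1/6 ✓; 3 stages ⇒ order 3.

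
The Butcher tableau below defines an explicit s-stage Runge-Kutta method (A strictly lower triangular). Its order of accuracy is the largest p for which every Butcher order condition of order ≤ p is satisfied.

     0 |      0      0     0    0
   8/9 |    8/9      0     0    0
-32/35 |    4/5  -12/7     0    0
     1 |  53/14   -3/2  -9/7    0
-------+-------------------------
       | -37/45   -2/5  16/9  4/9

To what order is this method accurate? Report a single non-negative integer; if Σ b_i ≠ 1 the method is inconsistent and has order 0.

b = (-37/45, -2/5, 16/9, 4/9)
c = (0, 8/9, -32/35, 1)
Ac = (0, 0, -32/21, -116/735)
Σ b_i: (-37/45)·1 + (-2/5)·1 + 16/9·1 + 4/9·1 = 1 ✓
b·c: (-2/5)·8/9 + 16/9·(-32/35) + 4/9·1 = -484/315 ≠ 1/2 ⇒ order 1.

1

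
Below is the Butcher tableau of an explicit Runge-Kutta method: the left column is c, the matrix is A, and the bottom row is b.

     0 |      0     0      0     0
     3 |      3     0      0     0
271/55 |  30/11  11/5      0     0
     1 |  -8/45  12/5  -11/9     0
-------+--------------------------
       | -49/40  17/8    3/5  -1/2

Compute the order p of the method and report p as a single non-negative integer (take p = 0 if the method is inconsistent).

1

b = (-49/40, 17/8, 3/5, -1/2)
c = (0, 3, 271/55, 1)
Ac = (0, 0, 33/5, 53/45)
Σ b_i: (-49/40)·1 + 17/8·1 + 3/5·1 + (-1/2)·1 = 1 ✓
b·c: 17/8·3 + 3/5·271/55 + (-1/2)·1 = 19429/2200 ≠ 1/2 ⇒ order 1.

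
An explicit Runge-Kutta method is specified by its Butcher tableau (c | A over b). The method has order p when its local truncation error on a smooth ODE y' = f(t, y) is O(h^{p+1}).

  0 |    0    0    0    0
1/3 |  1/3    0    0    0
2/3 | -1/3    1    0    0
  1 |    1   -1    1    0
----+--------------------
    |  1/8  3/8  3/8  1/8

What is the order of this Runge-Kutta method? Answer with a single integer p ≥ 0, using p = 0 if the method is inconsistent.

b = (1/8, 3/8, 3/8, 1/8)
c = (0, 1/3, 2/3, 1)
Ac = (0, 0, 1/3, 1/3)
Σ b_i: 1/8·1 + 3/8·1 + 3/8·1 + 1/8·1 = 1 ✓
b·c: 3/8·1/3 + 3/8·2/3 + 1/8·1 = 1/2 ✓
b·c²: 3/8·1/9 + 3/8·4/9 + 1/8·1 = 1/3 ✓
b·Ac: 3/8·1/3 + 1/8·1/3 = 1/6 ✓
b·c³: 3/8·1/27 + 3/8·8/27 + 1/8·1 = 1/4 ✓
b·(c∘Ac): 3/8·2/9 + 1/8·1/3 = 1/8 ✓
b·Ac²: 3/8·1/9 + 1/8·1/3 = 1/12 ✓
b·A²c: 1/8·1/3 = 1/24 ✓; 4 stages ⇒ order 4.

4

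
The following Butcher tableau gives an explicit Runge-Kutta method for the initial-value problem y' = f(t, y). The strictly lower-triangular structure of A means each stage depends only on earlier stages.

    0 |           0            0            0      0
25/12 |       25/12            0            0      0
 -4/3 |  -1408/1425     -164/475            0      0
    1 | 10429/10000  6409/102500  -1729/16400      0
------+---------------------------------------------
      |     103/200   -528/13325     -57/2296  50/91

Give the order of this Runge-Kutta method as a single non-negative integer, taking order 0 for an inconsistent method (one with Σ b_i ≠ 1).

4

b = (103/200, -528/13325, -57/2296, 50/91)
c = (0, 25/12, -4/3, 1)
Ac = (0, 0, -41/57, 13/48)
Σ b_i: 103/200·1 + (-528/13325)·1 + (-57/2296)·1 + 50/91·1 = 1 ✓
b·c: (-528/13325)·25/12 + (-57/2296)·(-4/3) + 50/91·1 = 1/2 ✓
b·c²: (-528/13325)·625/144 + (-57/2296)·16/9 + 50/91·1 = 1/3 ✓
b·Ac: (-57/2296)·(-41/57) + 50/91·13/48 = 1/6 ✓
b·c³: (-528/13325)·15625/1728 + (-57/2296)·(-64/27) + 50/91·1 = 1/4 ✓
b·(c∘Ac): (-57/2296)·164/171 + 50/91·13/48 = 1/8 ✓
b·Ac²: (-57/2296)·(-1025/684) + 50/91·403/4800 = 1/12 ✓
b·A²c: 50/91·91/1200 = 1/24 ✓; 4 stages ⇒ order 4.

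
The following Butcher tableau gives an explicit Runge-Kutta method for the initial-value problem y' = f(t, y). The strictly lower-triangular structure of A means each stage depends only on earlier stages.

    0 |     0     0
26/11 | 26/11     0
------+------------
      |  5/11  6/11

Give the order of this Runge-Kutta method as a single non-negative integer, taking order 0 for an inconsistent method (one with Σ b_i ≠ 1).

1

b = (5/11, 6/11)
c = (0, 26/11)
Σ b_i: 5/11·1 + 6/11·1 = 1 ✓
b·c: 6/11·26/11 = 156/121 ≠ 1/2 ⇒ order 1.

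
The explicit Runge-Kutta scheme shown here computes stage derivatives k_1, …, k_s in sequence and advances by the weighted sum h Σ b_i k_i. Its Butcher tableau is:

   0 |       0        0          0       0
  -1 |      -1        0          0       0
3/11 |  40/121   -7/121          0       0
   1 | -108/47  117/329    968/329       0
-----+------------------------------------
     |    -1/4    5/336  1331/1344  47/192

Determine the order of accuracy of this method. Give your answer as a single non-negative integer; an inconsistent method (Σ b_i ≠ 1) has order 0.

b = (-1/4, 5/336, 1331/1344, 47/192)
c = (0, -1, 3/11, 1)
Ac = (0, 0, 7/121, 21/47)
Σ b_i: (-1/4)·1 + 5/336·1 + 1331/1344·1 + 47/192·1 = 1 ✓
b·c: 5/336·(-1) + 1331/1344·3/11 + 47/192·1 = 1/2 ✓
b·c²: 5/336·1 + 1331/1344·9/121 + 47/192·1 = 1/3 ✓
b·Ac: 1331/1344·7/121 + 47/192·21/47 = 1/6 ✓
b·c³: 5/336·(-1) + 1331/1344·27/1331 + 47/192·1 = 1/4 ✓
b·(c∘Ac): 1331/1344·21/1331 + 47/192·21/47 = 1/8 ✓
b·Ac²: 1331/1344·(-7/121) + 47/192·27/47 = 1/12 ✓
b·A²c: 47/192·8/47 = 1/24 ✓; 4 stages ⇒ order 4.

4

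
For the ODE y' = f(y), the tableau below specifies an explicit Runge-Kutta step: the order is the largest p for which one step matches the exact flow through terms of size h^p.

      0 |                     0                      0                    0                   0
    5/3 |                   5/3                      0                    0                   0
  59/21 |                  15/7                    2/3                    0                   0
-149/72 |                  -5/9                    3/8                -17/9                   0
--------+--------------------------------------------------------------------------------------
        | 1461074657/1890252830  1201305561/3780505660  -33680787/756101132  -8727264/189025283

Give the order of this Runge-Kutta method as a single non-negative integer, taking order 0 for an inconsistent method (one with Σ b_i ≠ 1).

3

b = (1461074657/1890252830, 1201305561/3780505660, -33680787/756101132, -8727264/189025283)
c = (0, 5/3, 59/21, -149/72)
Ac = (0, 0, 10/9, -7079/1512)
Σ b_i: 1461074657/1890252830·1 + 1201305561/3780505660·1 + (-33680787/756101132)·1 + (-8727264/189025283)·1 = 1 ✓
b·c: 1201305561/3780505660·5/3 + (-33680787/756101132)·59/21 + (-8727264/189025283)·(-149/72) = 1/2 ✓
b·c²: 1201305561/3780505660·25/9 + (-33680787/756101132)·3481/441 + (-8727264/189025283)·22201/5184 = 1/3 ✓
b·Ac: (-33680787/756101132)·10/9 + (-8727264/189025283)·(-7079/1512) = 1/6 ✓
b·c³: 1201305561/3780505660·125/27 + (-33680787/756101132)·205379/9261 + (-8727264/189025283)·(-3307949/373248) = 56681037815/63512495088 ≠ 1/4 ⇒ order 3.
b·(c∘Ac): (-33680787/756101132)·590/189 + (-8727264/189025283)·1054771/108864 = -997584709/1701227547 ≠ 1/8
b·Ac²: (-33680787/756101132)·50/27 + (-8727264/189025283)·(-440341/31752) = 13285176937/23817185658 ≠ 1/12
b·A²c: (-8727264/189025283)·(-170/81) = 18316480/189025283 ≠ 1/24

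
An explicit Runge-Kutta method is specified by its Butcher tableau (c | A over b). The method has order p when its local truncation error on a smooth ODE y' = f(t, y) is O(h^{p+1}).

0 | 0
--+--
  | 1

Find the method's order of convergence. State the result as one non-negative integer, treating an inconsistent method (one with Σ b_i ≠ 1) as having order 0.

b = (1)
c = (0)
Σ b_i: 1·1 = 1 ✓; 1 stage ⇒ order 1.

1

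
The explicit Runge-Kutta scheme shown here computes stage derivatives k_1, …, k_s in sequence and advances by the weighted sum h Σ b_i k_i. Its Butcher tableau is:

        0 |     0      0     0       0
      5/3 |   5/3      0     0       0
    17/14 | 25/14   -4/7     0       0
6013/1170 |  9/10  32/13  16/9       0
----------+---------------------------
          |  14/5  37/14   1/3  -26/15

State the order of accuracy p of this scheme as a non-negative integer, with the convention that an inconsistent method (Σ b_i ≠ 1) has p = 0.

b = (14/5, 37/14, 1/3, -26/15)
c = (0, 5/3, 17/14, 6013/1170)
Ac = (0, 0, -20/21, 5128/819)
Σ b_i: 14/5·1 + 37/14·1 + 1/3·1 + (-26/15)·1 = 283/70 ≠ 1 ⇒ order 0.

0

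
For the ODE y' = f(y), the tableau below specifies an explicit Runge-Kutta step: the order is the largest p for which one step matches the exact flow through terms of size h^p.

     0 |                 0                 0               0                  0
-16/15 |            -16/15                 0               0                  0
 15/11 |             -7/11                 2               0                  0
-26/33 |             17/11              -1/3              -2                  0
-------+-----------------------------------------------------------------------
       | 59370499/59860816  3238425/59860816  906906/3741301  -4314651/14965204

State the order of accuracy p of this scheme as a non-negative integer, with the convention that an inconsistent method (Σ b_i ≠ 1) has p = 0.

3

b = (59370499/59860816, 3238425/59860816, 906906/3741301, -4314651/14965204)
c = (0, -16/15, 15/11, -26/33)
Ac = (0, 0, -32/15, -1174/495)
Σ b_i: 59370499/59860816·1 + 3238425/59860816·1 + 906906/3741301·1 + (-4314651/14965204)·1 = 1 ✓
b·c: 3238425/59860816·(-16/15) + 906906/3741301·15/11 + (-4314651/14965204)·(-26/33) = 1/2 ✓
b·c²: 3238425/59860816·256/225 + 906906/3741301·225/121 + (-4314651/14965204)·676/1089 = 1/3 ✓
b·Ac: 906906/3741301·(-32/15) + (-4314651/14965204)·(-1174/495) = 1/6 ✓
b·c³: 3238425/59860816·(-4096/3375) + 906906/3741301·3375/1331 + (-4314651/14965204)·(-17576/35937) = 14056485136/20371383945 ≠ 1/4 ⇒ order 3.
b·(c∘Ac): 906906/3741301·(-32/11) + (-4314651/14965204)·30524/16335 = -2303674997/1851943995 ≠ 1/8
b·Ac²: 906906/3741301·512/225 + (-4314651/14965204)·(-334726/81675) = 6419519869/3703887990 ≠ 1/12
b·A²c: (-4314651/14965204)·64/15 = -23011472/18706505 ≠ 1/24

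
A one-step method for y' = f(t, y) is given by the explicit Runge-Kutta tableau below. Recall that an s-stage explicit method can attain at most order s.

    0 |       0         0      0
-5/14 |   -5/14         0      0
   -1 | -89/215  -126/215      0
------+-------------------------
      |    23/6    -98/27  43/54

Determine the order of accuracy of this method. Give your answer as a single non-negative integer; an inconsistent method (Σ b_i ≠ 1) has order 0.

3

b = (23/6, -98/27, 43/54)
c = (0, -5/14, -1)
Ac = (0, 0, 9/43)
Σ b_i: 23/6·1 + (-98/27)·1 + 43/54·1 = 1 ✓
b·c: (-98/27)·(-5/14) + 43/54·(-1) = 1/2 ✓
b·c²: (-98/27)·25/196 + 43/54·1 = 1/3 ✓
b·Ac: 43/54·9/43 = 1/6 ✓; 3 stages ⇒ order 3.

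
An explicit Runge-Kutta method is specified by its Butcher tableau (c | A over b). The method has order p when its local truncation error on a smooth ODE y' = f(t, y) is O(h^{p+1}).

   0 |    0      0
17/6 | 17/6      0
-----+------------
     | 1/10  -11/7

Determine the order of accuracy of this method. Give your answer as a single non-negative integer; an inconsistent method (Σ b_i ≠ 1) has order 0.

0

b = (1/10, -11/7)
c = (0, 17/6)
Σ b_i: 1/10·1 + (-11/7)·1 = -103/70 ≠ 1 ⇒ order 0.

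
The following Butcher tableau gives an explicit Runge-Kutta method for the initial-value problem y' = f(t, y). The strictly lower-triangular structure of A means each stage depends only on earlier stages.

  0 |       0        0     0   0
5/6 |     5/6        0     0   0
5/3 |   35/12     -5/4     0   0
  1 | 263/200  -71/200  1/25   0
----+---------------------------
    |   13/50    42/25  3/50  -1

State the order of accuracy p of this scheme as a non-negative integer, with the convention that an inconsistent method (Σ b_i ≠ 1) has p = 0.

4

b = (13/50, 42/25, 3/50, -1)
c = (0, 5/6, 5/3, 1)
Ac = (0, 0, -25/24, -11/48)
Σ b_i: 13/50·1 + 42/25·1 + 3/50·1 + (-1)·1 = 1 ✓
b·c: 42/25·5/6 + 3/50·5/3 + (-1)·1 = 1/2 ✓
b·c²: 42/25·25/36 + 3/50·25/9 + (-1)·1 = 1/3 ✓
b·Ac: 3/50·(-25/24) + (-1)·(-11/48) = 1/6 ✓
b·c³: 42/25·125/216 + 3/50·125/27 + (-1)·1 = 1/4 ✓
b·(c∘Ac): 3/50·(-125/72) + (-1)·(-11/48) = 1/8 ✓
b·Ac²: 3/50·(-125/144) + (-1)·(-13/96) = 1/12 ✓
b·A²c: (-1)·(-1/24) = 1/24 ✓; 4 stages ⇒ order 4.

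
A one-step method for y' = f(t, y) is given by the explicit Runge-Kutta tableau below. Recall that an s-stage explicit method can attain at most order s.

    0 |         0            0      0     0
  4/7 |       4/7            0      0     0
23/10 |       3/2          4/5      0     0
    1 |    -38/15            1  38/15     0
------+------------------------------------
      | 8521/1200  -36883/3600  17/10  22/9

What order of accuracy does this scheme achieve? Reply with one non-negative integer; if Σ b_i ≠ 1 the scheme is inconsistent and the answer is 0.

b = (8521/1200, -36883/3600, 17/10, 22/9)
c = (0, 4/7, 23/10, 1)
Ac = (0, 0, 16/35, 3359/525)
Σ b_i: 8521/1200·1 + (-36883/3600)·1 + 17/10·1 + 22/9·1 = 1 ✓
b·c: (-36883/3600)·4/7 + 17/10·23/10 + 22/9·1 = 1/2 ✓
b·c²: (-36883/3600)·16/49 + 17/10·529/100 + 22/9·1 = 169933/21000 ≠ 1/3 ⇒ order 2.
b·Ac: 17/10·16/35 + 22/9·3359/525 = 15514/945 ≠ 1/6

2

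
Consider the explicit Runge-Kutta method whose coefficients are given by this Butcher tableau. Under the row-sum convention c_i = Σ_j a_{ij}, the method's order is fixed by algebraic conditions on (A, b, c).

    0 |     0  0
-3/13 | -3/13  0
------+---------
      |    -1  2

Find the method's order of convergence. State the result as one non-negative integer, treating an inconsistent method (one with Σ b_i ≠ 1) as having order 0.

1

b = (-1, 2)
c = (0, -3/13)
Σ b_i: (-1)·1 + 2·1 = 1 ✓
b·c: 2·(-3/13) = -6/13 ≠ 1/2 ⇒ order 1.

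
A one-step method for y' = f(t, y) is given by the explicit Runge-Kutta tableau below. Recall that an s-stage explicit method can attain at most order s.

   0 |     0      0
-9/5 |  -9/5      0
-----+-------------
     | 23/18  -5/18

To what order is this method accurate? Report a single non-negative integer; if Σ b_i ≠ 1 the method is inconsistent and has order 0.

b = (23/18, -5/18)
c = (0, -9/5)
Σ b_i: 23/18·1 + (-5/18)·1 = 1 ✓
b·c: (-5/18)·(-9/5) = 1/2 ✓; 2 stages ⇒ order 2.

2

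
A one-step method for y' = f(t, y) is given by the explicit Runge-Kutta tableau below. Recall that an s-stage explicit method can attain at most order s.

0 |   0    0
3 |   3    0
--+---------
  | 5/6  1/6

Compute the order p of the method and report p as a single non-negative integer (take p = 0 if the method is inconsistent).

2

b = (5/6, 1/6)
c = (0, 3)
Σ b_i: 5/6·1 + 1/6·1 = 1 ✓
b·c: 1/6·3 = 1/2 ✓; 2 stages ⇒ order 2.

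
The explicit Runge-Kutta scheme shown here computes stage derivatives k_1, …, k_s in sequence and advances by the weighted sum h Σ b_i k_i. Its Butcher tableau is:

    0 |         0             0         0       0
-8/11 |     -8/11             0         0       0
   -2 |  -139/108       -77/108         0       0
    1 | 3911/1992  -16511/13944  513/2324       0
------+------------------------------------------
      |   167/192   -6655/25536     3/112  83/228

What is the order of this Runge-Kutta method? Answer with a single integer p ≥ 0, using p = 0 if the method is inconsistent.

b = (167/192, -6655/25536, 3/112, 83/228)
c = (0, -8/11, -2, 1)
Ac = (0, 0, 14/27, 209/498)
Σ b_i: 167/192·1 + (-6655/25536)·1 + 3/112·1 + 83/228·1 = 1 ✓
b·c: (-6655/25536)·(-8/11) + 3/112·(-2) + 83/228·1 = 1/2 ✓
b·c²: (-6655/25536)·64/121 + 3/112·4 + 83/228·1 = 1/3 ✓
b·Ac: 3/112·14/27 + 83/228·209/498 = 1/6 ✓
b·c³: (-6655/25536)·(-512/1331) + 3/112·(-8) + 83/228·1 = 1/4 ✓
b·(c∘Ac): 3/112·(-28/27) + 83/228·209/498 = 1/8 ✓
b·Ac²: 3/112·(-112/297) + 83/228·703/2739 = 1/12 ✓
b·A²c: 83/228·19/166 = 1/24 ✓; 4 stages ⇒ order 4.

4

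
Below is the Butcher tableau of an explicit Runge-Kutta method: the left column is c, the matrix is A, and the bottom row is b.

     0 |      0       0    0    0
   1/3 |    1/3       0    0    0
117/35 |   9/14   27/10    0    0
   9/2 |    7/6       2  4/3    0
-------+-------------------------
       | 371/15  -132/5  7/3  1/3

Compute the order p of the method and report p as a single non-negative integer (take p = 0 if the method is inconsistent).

2

b = (371/15, -132/5, 7/3, 1/3)
c = (0, 1/3, 117/35, 9/2)
Ac = (0, 0, 9/10, 538/105)
Σ b_i: 371/15·1 + (-132/5)·1 + 7/3·1 + 1/3·1 = 1 ✓
b·c: (-132/5)·1/3 + 7/3·117/35 + 1/3·9/2 = 1/2 ✓
b·c²: (-132/5)·1/9 + 7/3·13689/1225 + 1/3·81/4 = 62771/2100 ≠ 1/3 ⇒ order 2.
b·Ac: 7/3·9/10 + 1/3·538/105 = 2399/630 ≠ 1/6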